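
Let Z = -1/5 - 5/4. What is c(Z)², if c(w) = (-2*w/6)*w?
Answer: 707281/1440000 ≈ 0.49117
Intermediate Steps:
Z = -29/20 (Z = -1*⅕ - 5*¼ = -⅕ - 5/4 = -29/20 ≈ -1.4500)
c(w) = -w²/3 (c(w) = (-2*w/6)*w = (-w/3)*w = -w²/3)
c(Z)² = (-(-29/20)²/3)² = (-⅓*841/400)² = (-841/1200)² = 707281/1440000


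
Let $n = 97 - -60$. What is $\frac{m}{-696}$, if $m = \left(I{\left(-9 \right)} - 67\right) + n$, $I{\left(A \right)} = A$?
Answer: $- \frac{27}{232} \approx -0.11638$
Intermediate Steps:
$n = 157$ ($n = 97 + 60 = 157$)
$m = 81$ ($m = \left(-9 - 67\right) + 157 = -76 + 157 = 81$)
$\frac{m}{-696} = \frac{81}{-696} = 81 \left(- \frac{1}{696}\right) = - \frac{27}{232}$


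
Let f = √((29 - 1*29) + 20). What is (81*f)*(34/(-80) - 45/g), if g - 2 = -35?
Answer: 33453*√5/220 ≈ 340.01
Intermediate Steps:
g = -33 (g = 2 - 35 = -33)
f = 2*√5 (f = √((29 - 29) + 20) = √(0 + 20) = √20 = 2*√5 ≈ 4.4721)
(81*f)*(34/(-80) - 45/g) = (81*(2*√5))*(34/(-80) - 45/(-33)) = (162*√5)*(34*(-1/80) - 45*(-1/33)) = (162*√5)*(-17/40 + 15/11) = (162*√5)*(413/440) = 33453*√5/220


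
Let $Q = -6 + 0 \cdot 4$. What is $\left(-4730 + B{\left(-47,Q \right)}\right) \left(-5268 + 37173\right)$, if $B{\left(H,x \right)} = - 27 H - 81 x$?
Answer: $-94917375$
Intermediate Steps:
$Q = -6$ ($Q = -6 + 0 = -6$)
$B{\left(H,x \right)} = - 81 x - 27 H$
$\left(-4730 + B{\left(-47,Q \right)}\right) \left(-5268 + 37173\right) = \left(-4730 - -1755\right) \left(-5268 + 37173\right) = \left(-4730 + \left(486 + 1269\right)\right) 31905 = \left(-4730 + 1755\right) 31905 = \left(-2975\right) 31905 = -94917375$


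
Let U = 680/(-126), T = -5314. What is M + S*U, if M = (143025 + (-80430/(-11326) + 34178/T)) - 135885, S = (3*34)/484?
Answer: 38995501071074/5461912533 ≈ 7139.5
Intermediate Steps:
S = 51/242 (S = 102*(1/484) = 51/242 ≈ 0.21074)
U = -340/63 (U = 680*(-1/126) = -340/63 ≈ -5.3968)
M = 15348962284/2149513 (M = (143025 + (-80430/(-11326) + 34178/(-5314))) - 135885 = (143025 + (-80430*(-1/11326) + 34178*(-1/5314))) - 135885 = (143025 + (5745/809 - 17089/2657)) - 135885 = (143025 + 1439464/2149513) - 135885 = 307435536289/2149513 - 135885 = 15348962284/2149513 ≈ 7140.7)
M + S*U = 15348962284/2149513 + (51/242)*(-340/63) = 15348962284/2149513 - 2890/2541 = 38995501071074/5461912533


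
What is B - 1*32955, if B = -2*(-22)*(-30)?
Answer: -34275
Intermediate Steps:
B = -1320 (B = 44*(-30) = -1320)
B - 1*32955 = -1320 - 1*32955 = -1320 - 32955 = -34275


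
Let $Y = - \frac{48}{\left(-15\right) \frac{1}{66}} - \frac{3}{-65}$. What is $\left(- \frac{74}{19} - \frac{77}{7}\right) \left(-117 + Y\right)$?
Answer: $- \frac{1733658}{1235} \approx -1403.8$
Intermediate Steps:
$Y = \frac{13731}{65}$ ($Y = - \frac{48}{\left(-15\right) \frac{1}{66}} - - \frac{3}{65} = - \frac{48}{- \frac{5}{22}} + \frac{3}{65} = \left(-48\right) \left(- \frac{22}{5}\right) + \frac{3}{65} = \frac{1056}{5} + \frac{3}{65} = \frac{13731}{65} \approx 211.25$)
$\left(- \frac{74}{19} - \frac{77}{7}\right) \left(-117 + Y\right) = \left(- \frac{74}{19} - \frac{77}{7}\right) \left(-117 + \frac{13731}{65}\right) = \left(\left(-74\right) \frac{1}{19} - 11\right) \frac{6126}{65} = \left(- \frac{74}{19} - 11\right) \frac{6126}{65} = \left(- \frac{283}{19}\right) \frac{6126}{65} = - \frac{1733658}{1235}$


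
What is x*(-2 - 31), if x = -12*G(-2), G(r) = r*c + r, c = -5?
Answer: 3168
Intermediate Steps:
G(r) = -4*r (G(r) = r*(-5) + r = -5*r + r = -4*r)
x = -96 (x = -(-48)*(-2) = -12*8 = -96)
x*(-2 - 31) = -96*(-2 - 31) = -96*(-33) = 3168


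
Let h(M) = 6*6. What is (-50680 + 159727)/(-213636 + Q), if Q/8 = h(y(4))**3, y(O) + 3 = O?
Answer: 36349/53204 ≈ 0.68320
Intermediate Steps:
y(O) = -3 + O
h(M) = 36
Q = 373248 (Q = 8*36**3 = 8*46656 = 373248)
(-50680 + 159727)/(-213636 + Q) = (-50680 + 159727)/(-213636 + 373248) = 109047/159612 = 109047*(1/159612) = 36349/53204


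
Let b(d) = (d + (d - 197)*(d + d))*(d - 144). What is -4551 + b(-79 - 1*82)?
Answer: -35114626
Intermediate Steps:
b(d) = (-144 + d)*(d + 2*d*(-197 + d)) (b(d) = (d + (-197 + d)*(2*d))*(-144 + d) = (d + 2*d*(-197 + d))*(-144 + d) = (-144 + d)*(d + 2*d*(-197 + d)))
-4551 + b(-79 - 1*82) = -4551 + (-79 - 1*82)*(56592 - 681*(-79 - 1*82) + 2*(-79 - 1*82)**2) = -4551 + (-79 - 82)*(56592 - 681*(-79 - 82) + 2*(-79 - 82)**2) = -4551 - 161*(56592 - 681*(-161) + 2*(-161)**2) = -4551 - 161*(56592 + 109641 + 2*25921) = -4551 - 161*(56592 + 109641 + 51842) = -4551 - 161*218075 = -4551 - 35110075 = -35114626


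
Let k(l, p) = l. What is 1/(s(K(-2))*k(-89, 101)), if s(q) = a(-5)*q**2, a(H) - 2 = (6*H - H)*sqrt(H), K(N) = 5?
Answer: -2/6962025 - I*sqrt(5)/278481 ≈ -2.8727e-7 - 8.0295e-6*I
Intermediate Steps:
a(H) = 2 + 5*H**(3/2) (a(H) = 2 + (6*H - H)*sqrt(H) = 2 + (5*H)*sqrt(H) = 2 + 5*H**(3/2))
s(q) = q**2*(2 - 25*I*sqrt(5)) (s(q) = (2 + 5*(-5)**(3/2))*q**2 = (2 + 5*(-5*I*sqrt(5)))*q**2 = (2 - 25*I*sqrt(5))*q**2 = q**2*(2 - 25*I*sqrt(5)))
1/(s(K(-2))*k(-89, 101)) = 1/((5**2*(2 - 25*I*sqrt(5)))*(-89)) = -1/89/(25*(2 - 25*I*sqrt(5))) = -1/89/(50 - 625*I*sqrt(5)) = -1/(89*(50 - 625*I*sqrt(5)))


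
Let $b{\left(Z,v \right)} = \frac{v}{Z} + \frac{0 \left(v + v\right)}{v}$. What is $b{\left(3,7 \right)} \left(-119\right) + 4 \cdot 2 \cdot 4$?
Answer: $- \frac{737}{3} \approx -245.67$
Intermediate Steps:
$b{\left(Z,v \right)} = \frac{v}{Z}$ ($b{\left(Z,v \right)} = \frac{v}{Z} + \frac{0 \cdot 2 v}{v} = \frac{v}{Z} + \frac{0}{v} = \frac{v}{Z} + 0 = \frac{v}{Z}$)
$b{\left(3,7 \right)} \left(-119\right) + 4 \cdot 2 \cdot 4 = \frac{7}{3} \left(-119\right) + 4 \cdot 2 \cdot 4 = 7 \cdot \frac{1}{3} \left(-119\right) + 8 \cdot 4 = \frac{7}{3} \left(-119\right) + 32 = - \frac{833}{3} + 32 = - \frac{737}{3}$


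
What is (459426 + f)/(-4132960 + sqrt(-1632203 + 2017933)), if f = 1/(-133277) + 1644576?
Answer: -115894428652456688/227655214695002599 - 280415074553*sqrt(385730)/2276552146950025990 ≈ -0.50916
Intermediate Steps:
f = 219184155551/133277 (f = -1/133277 + 1644576 = 219184155551/133277 ≈ 1.6446e+6)
(459426 + f)/(-4132960 + sqrt(-1632203 + 2017933)) = (459426 + 219184155551/133277)/(-4132960 + sqrt(-1632203 + 2017933)) = 280415074553/(133277*(-4132960 + sqrt(385730)))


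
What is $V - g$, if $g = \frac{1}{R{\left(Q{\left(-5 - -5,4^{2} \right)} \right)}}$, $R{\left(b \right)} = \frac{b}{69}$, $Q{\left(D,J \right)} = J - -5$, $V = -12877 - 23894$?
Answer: $- \frac{257420}{7} \approx -36774.0$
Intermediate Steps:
$V = -36771$
$Q{\left(D,J \right)} = 5 + J$ ($Q{\left(D,J \right)} = J + 5 = 5 + J$)
$R{\left(b \right)} = \frac{b}{69}$ ($R{\left(b \right)} = b \frac{1}{69} = \frac{b}{69}$)
$g = \frac{23}{7}$ ($g = \frac{1}{\frac{1}{69} \left(5 + 4^{2}\right)} = \frac{1}{\frac{1}{69} \left(5 + 16\right)} = \frac{1}{\frac{1}{69} \cdot 21} = \frac{1}{\frac{7}{23}} = \frac{23}{7} \approx 3.2857$)
$V - g = -36771 - \frac{23}{7} = - \frac{257420}{7}$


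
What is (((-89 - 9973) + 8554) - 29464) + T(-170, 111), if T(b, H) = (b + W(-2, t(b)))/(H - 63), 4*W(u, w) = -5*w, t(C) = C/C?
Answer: -5947309/192 ≈ -30976.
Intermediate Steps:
t(C) = 1
W(u, w) = -5*w/4 (W(u, w) = (-5*w)/4 = -5*w/4)
T(b, H) = (-5/4 + b)/(-63 + H) (T(b, H) = (b - 5/4*1)/(H - 63) = (b - 5/4)/(-63 + H) = (-5/4 + b)/(-63 + H))
(((-89 - 9973) + 8554) - 29464) + T(-170, 111) = (((-89 - 9973) + 8554) - 29464) + (-5/4 - 170)/(-63 + 111) = ((-10062 + 8554) - 29464) - 685/4/48 = (-1508 - 29464) + (1/48)*(-685/4) = -30972 - 685/192 = -5947309/192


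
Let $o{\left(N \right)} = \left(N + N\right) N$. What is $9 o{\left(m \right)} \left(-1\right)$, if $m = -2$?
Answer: $-72$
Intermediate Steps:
$o{\left(N \right)} = 2 N^{2}$ ($o{\left(N \right)} = 2 N N = 2 N^{2}$)
$9 o{\left(m \right)} \left(-1\right) = 9 \cdot 2 \left(-2\right)^{2} \left(-1\right) = 9 \cdot 2 \cdot 4 \left(-1\right) = 9 \cdot 8 \left(-1\right) = 72 \left(-1\right) = -72$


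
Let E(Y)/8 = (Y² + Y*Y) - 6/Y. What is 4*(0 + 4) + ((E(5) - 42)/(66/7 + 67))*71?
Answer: 908574/2675 ≈ 339.65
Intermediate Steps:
E(Y) = -48/Y + 16*Y² (E(Y) = 8*((Y² + Y*Y) - 6/Y) = 8*((Y² + Y²) - 6/Y) = 8*(2*Y² - 6/Y) = 8*(-6/Y + 2*Y²) = -48/Y + 16*Y²)
4*(0 + 4) + ((E(5) - 42)/(66/7 + 67))*71 = 4*(0 + 4) + ((16*(-3 + 5³)/5 - 42)/(66/7 + 67))*71 = 4*4 + ((16*(⅕)*(-3 + 125) - 42)/(66*(⅐) + 67))*71 = 16 + ((16*(⅕)*122 - 42)/(66/7 + 67))*71 = 16 + ((1952/5 - 42)/(535/7))*71 = 16 + ((1742/5)*(7/535))*71 = 16 + (12194/2675)*71 = 16 + 865774/2675 = 908574/2675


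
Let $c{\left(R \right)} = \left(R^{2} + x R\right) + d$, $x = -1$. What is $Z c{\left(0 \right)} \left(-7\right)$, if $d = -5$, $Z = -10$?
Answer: $-350$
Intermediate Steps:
$c{\left(R \right)} = -5 + R^{2} - R$ ($c{\left(R \right)} = \left(R^{2} - R\right) - 5 = -5 + R^{2} - R$)
$Z c{\left(0 \right)} \left(-7\right) = - 10 \left(-5 + 0^{2} - 0\right) \left(-7\right) = - 10 \left(-5 + 0 + 0\right) \left(-7\right) = \left(-10\right) \left(-5\right) \left(-7\right) = 50 \left(-7\right) = -350$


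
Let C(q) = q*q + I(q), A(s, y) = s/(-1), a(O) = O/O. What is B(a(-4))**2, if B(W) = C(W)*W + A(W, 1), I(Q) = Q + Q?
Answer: 4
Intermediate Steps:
a(O) = 1
A(s, y) = -s (A(s, y) = s*(-1) = -s)
I(Q) = 2*Q
C(q) = q**2 + 2*q (C(q) = q*q + 2*q = q**2 + 2*q)
B(W) = -W + W**2*(2 + W) (B(W) = (W*(2 + W))*W - W = W**2*(2 + W) - W = -W + W**2*(2 + W))
B(a(-4))**2 = (1*(-1 + 1*(2 + 1)))**2 = (1*(-1 + 1*3))**2 = (1*(-1 + 3))**2 = (1*2)**2 = 2**2 = 4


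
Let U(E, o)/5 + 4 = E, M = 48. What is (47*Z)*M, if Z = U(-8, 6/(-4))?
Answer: -135360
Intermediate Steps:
U(E, o) = -20 + 5*E
Z = -60 (Z = -20 + 5*(-8) = -20 - 40 = -60)
(47*Z)*M = (47*(-60))*48 = -2820*48 = -135360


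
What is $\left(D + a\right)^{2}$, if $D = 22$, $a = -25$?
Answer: $9$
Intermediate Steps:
$\left(D + a\right)^{2} = \left(22 - 25\right)^{2} = \left(-3\right)^{2} = 9$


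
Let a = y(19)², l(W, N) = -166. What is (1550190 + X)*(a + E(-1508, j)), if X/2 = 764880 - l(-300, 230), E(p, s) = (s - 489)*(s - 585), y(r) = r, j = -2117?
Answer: 21690646619986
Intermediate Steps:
E(p, s) = (-585 + s)*(-489 + s) (E(p, s) = (-489 + s)*(-585 + s) = (-585 + s)*(-489 + s))
X = 1530092 (X = 2*(764880 - 1*(-166)) = 2*(764880 + 166) = 2*765046 = 1530092)
a = 361 (a = 19² = 361)
(1550190 + X)*(a + E(-1508, j)) = (1550190 + 1530092)*(361 + (286065 + (-2117)² - 1074*(-2117))) = 3080282*(361 + (286065 + 4481689 + 2273658)) = 3080282*(361 + 7041412) = 3080282*7041773 = 21690646619986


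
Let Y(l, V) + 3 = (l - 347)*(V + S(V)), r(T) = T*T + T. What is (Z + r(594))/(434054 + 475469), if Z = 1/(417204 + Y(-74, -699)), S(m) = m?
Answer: 355465403371/914760942957 ≈ 0.38859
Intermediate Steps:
r(T) = T + T**2 (r(T) = T**2 + T = T + T**2)
Y(l, V) = -3 + 2*V*(-347 + l) (Y(l, V) = -3 + (l - 347)*(V + V) = -3 + (-347 + l)*(2*V) = -3 + 2*V*(-347 + l))
Z = 1/1005759 (Z = 1/(417204 + (-3 - 694*(-699) + 2*(-699)*(-74))) = 1/(417204 + (-3 + 485106 + 103452)) = 1/(417204 + 588555) = 1/1005759 ≈ 9.9427e-7)
(Z + r(594))/(434054 + 475469) = (1/1005759 + 594*(1 + 594))/(434054 + 475469) = (1/1005759 + 594*595)/909523 = (1/1005759 + 353430)*(1/909523) = (355465403371/1005759)*(1/909523) = 355465403371/914760942957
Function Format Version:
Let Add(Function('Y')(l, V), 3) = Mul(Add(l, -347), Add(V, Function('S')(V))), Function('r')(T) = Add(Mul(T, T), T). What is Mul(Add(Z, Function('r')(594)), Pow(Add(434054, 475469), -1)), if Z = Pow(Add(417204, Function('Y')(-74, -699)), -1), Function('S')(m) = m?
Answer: Rational(355465403371, 914760942957) ≈ 0.38859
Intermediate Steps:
Function('r')(T) = Add(T, Pow(T, 2)) (Function('r')(T) = Add(Pow(T, 2), T) = Add(T, Pow(T, 2)))
Function('Y')(l, V) = Add(-3, Mul(2, V, Add(-347, l))) (Function('Y')(l, V) = Add(-3, Mul(Add(l, -347), Add(V, V))) = Add(-3, Mul(Add(-347, l), Mul(2, V))) = Add(-3, Mul(2, V, Add(-347, l))))
Z = Rational(1, 1005759) (Z = Pow(Add(417204, Add(-3, Mul(-694, -699), Mul(2, -699, -74))), -1) = Pow(Add(417204, Add(-3, 485106, 103452)), -1) = Pow(Add(417204, 588555), -1) = Pow(1005759, -1) = Rational(1, 1005759) ≈ 9.9427e-7)
Mul(Add(Z, Function('r')(594)), Pow(Add(434054, 475469), -1)) = Mul(Add(Rational(1, 1005759), Mul(594, Add(1, 594))), Pow(Add(434054, 475469), -1)) = Mul(Add(Rational(1, 1005759), Mul(594, 595)), Pow(909523, -1)) = Mul(Add(Rational(1, 1005759), 353430), Rational(1, 909523)) = Mul(Rational(355465403371, 1005759), Rational(1, 909523)) = Rational(355465403371, 914760942957)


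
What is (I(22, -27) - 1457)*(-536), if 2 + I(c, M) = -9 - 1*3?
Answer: 788456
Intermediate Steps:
I(c, M) = -14 (I(c, M) = -2 + (-9 - 1*3) = -2 + (-9 - 3) = -2 - 12 = -14)
(I(22, -27) - 1457)*(-536) = (-14 - 1457)*(-536) = -1471*(-536) = 788456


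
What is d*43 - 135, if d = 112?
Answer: 4681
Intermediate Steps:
d*43 - 135 = 112*43 - 135 = 4816 - 135 = 4681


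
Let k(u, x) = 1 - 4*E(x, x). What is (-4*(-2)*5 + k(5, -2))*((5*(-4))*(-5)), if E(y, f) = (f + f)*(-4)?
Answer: -2300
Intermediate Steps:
E(y, f) = -8*f (E(y, f) = (2*f)*(-4) = -8*f)
k(u, x) = 1 + 32*x (k(u, x) = 1 - (-32)*x = 1 + 32*x)
(-4*(-2)*5 + k(5, -2))*((5*(-4))*(-5)) = (-4*(-2)*5 + (1 + 32*(-2)))*((5*(-4))*(-5)) = (8*5 + (1 - 64))*(-20*(-5)) = (40 - 63)*100 = -23*100 = -2300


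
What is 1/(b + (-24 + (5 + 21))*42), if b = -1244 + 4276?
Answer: 1/3116 ≈ 0.00032092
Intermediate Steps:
b = 3032
1/(b + (-24 + (5 + 21))*42) = 1/(3032 + (-24 + (5 + 21))*42) = 1/(3032 + (-24 + 26)*42) = 1/(3032 + 2*42) = 1/(3032 + 84) = 1/3116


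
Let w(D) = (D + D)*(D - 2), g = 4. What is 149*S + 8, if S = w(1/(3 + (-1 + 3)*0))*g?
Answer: -5888/9 ≈ -654.22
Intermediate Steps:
w(D) = 2*D*(-2 + D) (w(D) = (2*D)*(-2 + D) = 2*D*(-2 + D))
S = -40/9 (S = (2*(-2 + 1/(3 + (-1 + 3)*0))/(3 + (-1 + 3)*0))*4 = (2*(-2 + 1/(3 + 2*0))/(3 + 2*0))*4 = (2*(-2 + 1/(3 + 0))/(3 + 0))*4 = (2*(-2 + 1/3)/3)*4 = (2*(1/3)*(-2 + 1/3))*4 = (2*(1/3)*(-5/3))*4 = -10/9*4 = -40/9 ≈ -4.4444)
149*S + 8 = 149*(-40/9) + 8 = -5960/9 + 8 = -5888/9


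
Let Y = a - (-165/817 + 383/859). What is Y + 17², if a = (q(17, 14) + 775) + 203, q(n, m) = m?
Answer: 898838467/701803 ≈ 1280.8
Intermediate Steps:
a = 992 (a = (14 + 775) + 203 = 789 + 203 = 992)
Y = 696017400/701803 (Y = 992 - (-165/817 + 383/859) = 992 - 1*171176/701803 = 992 - 171176/701803 = 696017400/701803 ≈ 991.76)
Y + 17² = 696017400/701803 + 17² = 696017400/701803 + 289 = 898838467/701803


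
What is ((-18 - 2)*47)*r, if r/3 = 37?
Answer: -104340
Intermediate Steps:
r = 111 (r = 3*37 = 111)
((-18 - 2)*47)*r = ((-18 - 2)*47)*111 = -20*47*111 = -940*111 = -104340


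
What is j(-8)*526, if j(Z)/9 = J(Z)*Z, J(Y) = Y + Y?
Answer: 605952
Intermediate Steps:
J(Y) = 2*Y
j(Z) = 18*Z² (j(Z) = 9*((2*Z)*Z) = 9*(2*Z²) = 18*Z²)
j(-8)*526 = (18*(-8)²)*526 = (18*64)*526 = 1152*526 = 605952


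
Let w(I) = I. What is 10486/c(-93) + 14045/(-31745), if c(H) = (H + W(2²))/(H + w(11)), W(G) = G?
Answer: 5458950347/565061 ≈ 9660.8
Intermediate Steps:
c(H) = (4 + H)/(11 + H) (c(H) = (H + 2²)/(H + 11) = (H + 4)/(11 + H) = (4 + H)/(11 + H))
10486/c(-93) + 14045/(-31745) = 10486/(((4 - 93)/(11 - 93))) + 14045/(-31745) = 10486/((-89/(-82))) + 14045*(-1/31745) = 10486/((-1/82*(-89))) - 2809/6349 = 10486/(89/82) - 2809/6349 = 10486*(82/89) - 2809/6349 = 859852/89 - 2809/6349 = 5458950347/565061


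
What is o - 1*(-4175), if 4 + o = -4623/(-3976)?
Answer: 16588519/3976 ≈ 4172.2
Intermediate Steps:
o = -11281/3976 (o = -4 - 4623/(-3976) = -4 - 4623*(-1/3976) = -4 + 4623/3976 = -11281/3976 ≈ -2.8373)
o - 1*(-4175) = -11281/3976 - 1*(-4175) = -11281/3976 + 4175 = 16588519/3976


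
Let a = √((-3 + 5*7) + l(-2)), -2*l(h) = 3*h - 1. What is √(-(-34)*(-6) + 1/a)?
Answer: √(-1028364 + 71*√142)/71 ≈ 14.277*I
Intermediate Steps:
l(h) = ½ - 3*h/2 (l(h) = -(3*h - 1)/2 = -(-1 + 3*h)/2 = ½ - 3*h/2)
a = √142/2 (a = √((-3 + 5*7) + (½ - 3/2*(-2))) = √((-3 + 35) + (½ + 3)) = √(32 + 7/2) = √(71/2) = √142/2 ≈ 5.9582)
√(-(-34)*(-6) + 1/a) = √(-(-34)*(-6) + 1/(√142/2)) = √(-34*6 + √142/71) = √(-204 + √142/71)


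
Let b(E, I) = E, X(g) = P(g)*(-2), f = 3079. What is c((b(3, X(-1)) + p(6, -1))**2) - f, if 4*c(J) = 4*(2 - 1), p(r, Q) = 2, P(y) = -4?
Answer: -3078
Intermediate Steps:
X(g) = 8 (X(g) = -4*(-2) = 8)
c(J) = 1 (c(J) = (4*(2 - 1))/4 = (4*1)/4 = (1/4)*4 = 1)
c((b(3, X(-1)) + p(6, -1))**2) - f = 1 - 1*3079 = 1 - 3079 = -3078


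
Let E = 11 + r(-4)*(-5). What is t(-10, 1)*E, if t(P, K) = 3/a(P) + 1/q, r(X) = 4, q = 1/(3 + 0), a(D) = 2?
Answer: -81/2 ≈ -40.500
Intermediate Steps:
q = ⅓ (q = 1/3 = ⅓ ≈ 0.33333)
E = -9 (E = 11 + 4*(-5) = 11 - 20 = -9)
t(P, K) = 9/2 (t(P, K) = 3/2 + 1/(⅓) = 3*(½) + 1*3 = 3/2 + 3 = 9/2)
t(-10, 1)*E = (9/2)*(-9) = -81/2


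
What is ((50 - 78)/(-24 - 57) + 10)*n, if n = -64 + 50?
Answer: -11732/81 ≈ -144.84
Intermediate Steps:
n = -14
((50 - 78)/(-24 - 57) + 10)*n = ((50 - 78)/(-24 - 57) + 10)*(-14) = (-28/(-81) + 10)*(-14) = (-28*(-1/81) + 10)*(-14) = (28/81 + 10)*(-14) = (838/81)*(-14) = -11732/81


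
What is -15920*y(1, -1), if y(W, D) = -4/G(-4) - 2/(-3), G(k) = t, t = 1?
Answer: 159200/3 ≈ 53067.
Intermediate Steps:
G(k) = 1
y(W, D) = -10/3 (y(W, D) = -4/1 - 2/(-3) = -4*1 - 2*(-⅓) = -4 + ⅔ = -10/3)
-15920*y(1, -1) = -15920*(-10/3) = 159200/3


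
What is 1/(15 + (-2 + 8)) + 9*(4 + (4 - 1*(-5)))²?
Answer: 31942/21 ≈ 1521.0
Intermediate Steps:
1/(15 + (-2 + 8)) + 9*(4 + (4 - 1*(-5)))² = 1/(15 + 6) + 9*(4 + (4 + 5))² = 1/21 + 9*(4 + 9)² = 1/21 + 9*13² = 1/21 + 9*169 = 1/21 + 1521 = 31942/21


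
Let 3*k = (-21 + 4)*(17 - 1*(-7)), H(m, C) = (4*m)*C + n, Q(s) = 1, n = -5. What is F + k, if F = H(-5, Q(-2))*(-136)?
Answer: 3264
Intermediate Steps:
H(m, C) = -5 + 4*C*m (H(m, C) = (4*m)*C - 5 = 4*C*m - 5 = -5 + 4*C*m)
F = 3400 (F = (-5 + 4*1*(-5))*(-136) = (-5 - 20)*(-136) = -25*(-136) = 3400)
k = -136 (k = ((-21 + 4)*(17 - 1*(-7)))/3 = (-17*(17 + 7))/3 = (-17*24)/3 = (⅓)*(-408) = -136)
F + k = 3400 - 136 = 3264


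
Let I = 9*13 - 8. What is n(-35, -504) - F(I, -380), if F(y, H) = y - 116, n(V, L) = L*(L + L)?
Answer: 508039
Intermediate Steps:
I = 109 (I = 117 - 8 = 109)
n(V, L) = 2*L**2 (n(V, L) = L*(2*L) = 2*L**2)
F(y, H) = -116 + y
n(-35, -504) - F(I, -380) = 2*(-504)**2 - (-116 + 109) = 2*254016 - 1*(-7) = 508032 + 7 = 508039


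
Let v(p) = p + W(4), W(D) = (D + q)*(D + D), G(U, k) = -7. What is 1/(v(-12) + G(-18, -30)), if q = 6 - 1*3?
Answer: 1/37 ≈ 0.027027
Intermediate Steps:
q = 3 (q = 6 - 3 = 3)
W(D) = 2*D*(3 + D) (W(D) = (D + 3)*(D + D) = (3 + D)*(2*D) = 2*D*(3 + D))
v(p) = 56 + p (v(p) = p + 2*4*(3 + 4) = p + 2*4*7 = p + 56 = 56 + p)
1/(v(-12) + G(-18, -30)) = 1/((56 - 12) - 7) = 1/(44 - 7) = 1/37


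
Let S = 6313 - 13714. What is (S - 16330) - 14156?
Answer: -37887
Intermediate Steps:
S = -7401
(S - 16330) - 14156 = (-7401 - 16330) - 14156 = -23731 - 14156 = -37887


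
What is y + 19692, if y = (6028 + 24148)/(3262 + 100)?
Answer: 807740/41 ≈ 19701.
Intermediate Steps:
y = 368/41 (y = 30176/3362 = 30176*(1/3362) = 368/41 ≈ 8.9756)
y + 19692 = 368/41 + 19692 = 807740/41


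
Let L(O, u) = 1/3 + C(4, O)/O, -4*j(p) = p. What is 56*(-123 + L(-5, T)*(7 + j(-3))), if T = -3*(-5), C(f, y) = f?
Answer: -106358/15 ≈ -7090.5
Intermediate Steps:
j(p) = -p/4
T = 15
L(O, u) = ⅓ + 4/O (L(O, u) = 1/3 + 4/O = 1*(⅓) + 4/O = ⅓ + 4/O)
56*(-123 + L(-5, T)*(7 + j(-3))) = 56*(-123 + ((⅓)*(12 - 5)/(-5))*(7 - ¼*(-3))) = 56*(-123 + ((⅓)*(-⅕)*7)*(7 + ¾)) = 56*(-123 - 7/15*31/4) = 56*(-123 - 217/60) = 56*(-7597/60) = -106358/15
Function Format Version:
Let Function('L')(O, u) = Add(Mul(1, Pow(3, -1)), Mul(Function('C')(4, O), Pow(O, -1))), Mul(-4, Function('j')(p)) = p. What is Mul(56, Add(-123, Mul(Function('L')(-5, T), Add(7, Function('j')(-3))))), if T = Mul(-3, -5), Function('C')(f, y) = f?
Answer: Rational(-106358, 15) ≈ -7090.5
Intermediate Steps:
Function('j')(p) = Mul(Rational(-1, 4), p)
T = 15
Function('L')(O, u) = Add(Rational(1, 3), Mul(4, Pow(O, -1))) (Function('L')(O, u) = Add(Mul(1, Pow(3, -1)), Mul(4, Pow(O, -1))) = Add(Mul(1, Rational(1, 3)), Mul(4, Pow(O, -1))) = Add(Rational(1, 3), Mul(4, Pow(O, -1))))
Mul(56, Add(-123, Mul(Function('L')(-5, T), Add(7, Function('j')(-3))))) = Mul(56, Add(-123, Mul(Mul(Rational(1, 3), Pow(-5, -1), Add(12, -5)), Add(7, Mul(Rational(-1, 4), -3))))) = Mul(56, Add(-123, Mul(Mul(Rational(1, 3), Rational(-1, 5), 7), Add(7, Rational(3, 4))))) = Mul(56, Add(-123, Mul(Rational(-7, 15), Rational(31, 4)))) = Mul(56, Add(-123, Rational(-217, 60))) = Mul(56, Rational(-7597, 60)) = Rational(-106358, 15)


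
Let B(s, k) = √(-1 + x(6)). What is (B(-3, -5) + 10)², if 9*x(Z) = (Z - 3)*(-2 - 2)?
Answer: (30 + I*√21)²/9 ≈ 97.667 + 30.551*I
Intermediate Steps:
x(Z) = 4/3 - 4*Z/9 (x(Z) = ((Z - 3)*(-2 - 2))/9 = ((-3 + Z)*(-4))/9 = (12 - 4*Z)/9 = 4/3 - 4*Z/9)
B(s, k) = I*√21/3 (B(s, k) = √(-1 + (4/3 - 4/9*6)) = √(-1 + (4/3 - 8/3)) = √(-1 - 4/3) = √(-7/3) = I*√21/3)
(B(-3, -5) + 10)² = (I*√21/3 + 10)² = (10 + I*√21/3)²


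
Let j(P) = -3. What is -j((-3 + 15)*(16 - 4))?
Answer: 3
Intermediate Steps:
-j((-3 + 15)*(16 - 4)) = -1*(-3) = 3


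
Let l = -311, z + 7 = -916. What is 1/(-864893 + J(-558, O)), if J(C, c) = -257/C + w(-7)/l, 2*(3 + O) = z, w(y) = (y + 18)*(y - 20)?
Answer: -173538/150091555781 ≈ -1.1562e-6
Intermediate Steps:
z = -923 (z = -7 - 916 = -923)
w(y) = (-20 + y)*(18 + y) (w(y) = (18 + y)*(-20 + y) = (-20 + y)*(18 + y))
O = -929/2 (O = -3 + (½)*(-923) = -3 - 923/2 = -929/2 ≈ -464.50)
J(C, c) = 297/311 - 257/C (J(C, c) = -257/C + (-360 + (-7)² - 2*(-7))/(-311) = -257/C + (-360 + 49 + 14)*(-1/311) = -257/C - 297*(-1/311) = -257/C + 297/311 = 297/311 - 257/C)
1/(-864893 + J(-558, O)) = 1/(-864893 + (297/311 - 257/(-558))) = 1/(-864893 + (297/311 - 257*(-1/558))) = 1/(-864893 + (297/311 + 257/558)) = 1/(-864893 + 245653/173538) = 1/(-150091555781/173538) = -173538/150091555781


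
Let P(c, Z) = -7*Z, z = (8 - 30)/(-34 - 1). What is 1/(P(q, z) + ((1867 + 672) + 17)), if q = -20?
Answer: 5/12758 ≈ 0.00039191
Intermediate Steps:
z = 22/35 (z = -22/(-35) = -22*(-1/35) = 22/35 ≈ 0.62857)
1/(P(q, z) + ((1867 + 672) + 17)) = 1/(-7*22/35 + ((1867 + 672) + 17)) = 1/(-22/5 + (2539 + 17)) = 1/(-22/5 + 2556) = 1/(12758/5) = 5/12758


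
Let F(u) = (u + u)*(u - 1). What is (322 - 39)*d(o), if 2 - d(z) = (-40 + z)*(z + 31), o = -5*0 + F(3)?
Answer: 341298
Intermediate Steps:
F(u) = 2*u*(-1 + u) (F(u) = (2*u)*(-1 + u) = 2*u*(-1 + u))
o = 12 (o = -5*0 + 2*3*(-1 + 3) = 0 + 2*3*2 = 0 + 12 = 12)
d(z) = 2 - (-40 + z)*(31 + z) (d(z) = 2 - (-40 + z)*(z + 31) = 2 - (-40 + z)*(31 + z))
(322 - 39)*d(o) = (322 - 39)*(1242 - 1*12² + 9*12) = 283*(1242 - 1*144 + 108) = 283*(1242 - 144 + 108) = 283*1206 = 341298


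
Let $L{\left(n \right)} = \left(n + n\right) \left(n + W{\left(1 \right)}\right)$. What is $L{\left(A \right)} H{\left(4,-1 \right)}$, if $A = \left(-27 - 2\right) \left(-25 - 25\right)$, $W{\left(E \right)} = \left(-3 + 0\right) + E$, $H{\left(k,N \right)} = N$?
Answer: $-4199200$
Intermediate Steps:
$W{\left(E \right)} = -3 + E$
$A = 1450$ ($A = \left(-29\right) \left(-50\right) = 1450$)
$L{\left(n \right)} = 2 n \left(-2 + n\right)$ ($L{\left(n \right)} = \left(n + n\right) \left(n + \left(-3 + 1\right)\right) = 2 n \left(n - 2\right) = 2 n \left(-2 + n\right)$)
$L{\left(A \right)} H{\left(4,-1 \right)} = 2 \cdot 1450 \left(-2 + 1450\right) \left(-1\right) = 2 \cdot 1450 \cdot 1448 \left(-1\right) = 4199200 \left(-1\right) = -4199200$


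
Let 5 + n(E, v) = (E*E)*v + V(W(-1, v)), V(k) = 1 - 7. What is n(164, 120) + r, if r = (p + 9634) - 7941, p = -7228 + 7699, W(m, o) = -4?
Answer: 3229673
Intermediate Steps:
V(k) = -6
p = 471
n(E, v) = -11 + v*E² (n(E, v) = -5 + ((E*E)*v - 6) = -5 + (E²*v - 6) = -5 + (v*E² - 6) = -5 + (-6 + v*E²) = -11 + v*E²)
r = 2164 (r = (471 + 9634) - 7941 = 10105 - 7941 = 2164)
n(164, 120) + r = (-11 + 120*164²) + 2164 = (-11 + 120*26896) + 2164 = (-11 + 3227520) + 2164 = 3227509 + 2164 = 3229673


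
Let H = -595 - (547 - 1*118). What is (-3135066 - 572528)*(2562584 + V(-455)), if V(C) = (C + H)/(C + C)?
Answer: -4322967325383443/455 ≈ -9.5010e+12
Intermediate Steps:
H = -1024 (H = -595 - (547 - 118) = -595 - 1*429 = -595 - 429 = -1024)
V(C) = (-1024 + C)/(2*C) (V(C) = (C - 1024)/(C + C) = (-1024 + C)/((2*C)) = (-1024 + C)*(1/(2*C)) = (-1024 + C)/(2*C))
(-3135066 - 572528)*(2562584 + V(-455)) = (-3135066 - 572528)*(2562584 + (½)*(-1024 - 455)/(-455)) = -3707594*(2562584 + (½)*(-1/455)*(-1479)) = -3707594*(2562584 + 1479/910) = -3707594*2331952919/910 = -4322967325383443/455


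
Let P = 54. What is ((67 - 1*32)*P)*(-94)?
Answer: -177660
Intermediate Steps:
((67 - 1*32)*P)*(-94) = ((67 - 1*32)*54)*(-94) = ((67 - 32)*54)*(-94) = (35*54)*(-94) = 1890*(-94) = -177660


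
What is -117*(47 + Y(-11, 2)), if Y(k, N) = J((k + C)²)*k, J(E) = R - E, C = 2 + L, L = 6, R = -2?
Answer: -19656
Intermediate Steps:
C = 8 (C = 2 + 6 = 8)
J(E) = -2 - E
Y(k, N) = k*(-2 - (8 + k)²) (Y(k, N) = (-2 - (k + 8)²)*k = (-2 - (8 + k)²)*k = k*(-2 - (8 + k)²))
-117*(47 + Y(-11, 2)) = -117*(47 - 1*(-11)*(2 + (8 - 11)²)) = -117*(47 - 1*(-11)*(2 + (-3)²)) = -117*(47 - 1*(-11)*(2 + 9)) = -117*(47 - 1*(-11)*11) = -117*(47 + 121) = -117*168 = -19656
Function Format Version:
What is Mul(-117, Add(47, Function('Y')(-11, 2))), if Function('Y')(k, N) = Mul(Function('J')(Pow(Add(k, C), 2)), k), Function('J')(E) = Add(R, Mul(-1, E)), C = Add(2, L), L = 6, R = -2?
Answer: -19656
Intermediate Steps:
C = 8 (C = Add(2, 6) = 8)
Function('J')(E) = Add(-2, Mul(-1, E))
Function('Y')(k, N) = Mul(k, Add(-2, Mul(-1, Pow(Add(8, k), 2)))) (Function('Y')(k, N) = Mul(Add(-2, Mul(-1, Pow(Add(k, 8), 2))), k) = Mul(Add(-2, Mul(-1, Pow(Add(8, k), 2))), k) = Mul(k, Add(-2, Mul(-1, Pow(Add(8, k), 2)))))
Mul(-117, Add(47, Function('Y')(-11, 2))) = Mul(-117, Add(47, Mul(-1, -11, Add(2, Pow(Add(8, -11), 2))))) = Mul(-117, Add(47, Mul(-1, -11, Add(2, Pow(-3, 2))))) = Mul(-117, Add(47, Mul(-1, -11, Add(2, 9)))) = Mul(-117, Add(47, Mul(-1, -11, 11))) = Mul(-117, Add(47, 121)) = Mul(-117, 168) = -19656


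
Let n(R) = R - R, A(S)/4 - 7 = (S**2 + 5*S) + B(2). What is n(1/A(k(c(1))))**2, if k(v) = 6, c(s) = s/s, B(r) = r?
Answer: 0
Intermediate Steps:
c(s) = 1
A(S) = 36 + 4*S**2 + 20*S (A(S) = 28 + 4*((S**2 + 5*S) + 2) = 28 + 4*(2 + S**2 + 5*S) = 28 + (8 + 4*S**2 + 20*S) = 36 + 4*S**2 + 20*S)
n(R) = 0
n(1/A(k(c(1))))**2 = 0**2 = 0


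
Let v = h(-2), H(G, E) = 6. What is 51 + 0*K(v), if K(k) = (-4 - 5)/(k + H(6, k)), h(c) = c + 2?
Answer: 51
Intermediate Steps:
h(c) = 2 + c
v = 0 (v = 2 - 2 = 0)
K(k) = -9/(6 + k) (K(k) = (-4 - 5)/(k + 6) = -9/(6 + k))
51 + 0*K(v) = 51 + 0*(-9/(6 + 0)) = 51 + 0*(-9/6) = 51 + 0*(-9*⅙) = 51 + 0*(-3/2) = 51 + 0 = 51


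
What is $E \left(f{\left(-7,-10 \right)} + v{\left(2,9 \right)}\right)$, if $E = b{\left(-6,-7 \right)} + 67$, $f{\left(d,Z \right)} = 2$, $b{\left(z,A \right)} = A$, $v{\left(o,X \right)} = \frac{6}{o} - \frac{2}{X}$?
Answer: $\frac{860}{3} \approx 286.67$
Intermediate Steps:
$v{\left(o,X \right)} = - \frac{2}{X} + \frac{6}{o}$
$E = 60$ ($E = -7 + 67 = 60$)
$E \left(f{\left(-7,-10 \right)} + v{\left(2,9 \right)}\right) = 60 \left(2 + \left(- \frac{2}{9} + \frac{6}{2}\right)\right) = 60 \left(2 + \left(\left(-2\right) \frac{1}{9} + 6 \cdot \frac{1}{2}\right)\right) = 60 \left(2 + \left(- \frac{2}{9} + 3\right)\right) = 60 \left(2 + \frac{25}{9}\right) = 60 \cdot \frac{43}{9} = \frac{860}{3}$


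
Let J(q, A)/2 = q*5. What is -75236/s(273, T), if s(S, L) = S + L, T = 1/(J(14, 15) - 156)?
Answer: -1203776/4367 ≈ -275.65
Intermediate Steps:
J(q, A) = 10*q (J(q, A) = 2*(q*5) = 2*(5*q) = 10*q)
T = -1/16 (T = 1/(10*14 - 156) = 1/(140 - 156) = 1/(-16) = -1/16 ≈ -0.062500)
s(S, L) = L + S
-75236/s(273, T) = -75236/(-1/16 + 273) = -75236/4367/16 = -75236*16/4367 = -1203776/4367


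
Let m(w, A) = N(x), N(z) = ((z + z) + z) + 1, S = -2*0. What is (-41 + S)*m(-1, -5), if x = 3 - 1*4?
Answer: 82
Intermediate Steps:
S = 0
x = -1 (x = 3 - 4 = -1)
N(z) = 1 + 3*z (N(z) = (2*z + z) + 1 = 3*z + 1 = 1 + 3*z)
m(w, A) = -2 (m(w, A) = 1 + 3*(-1) = 1 - 3 = -2)
(-41 + S)*m(-1, -5) = (-41 + 0)*(-2) = -41*(-2) = 82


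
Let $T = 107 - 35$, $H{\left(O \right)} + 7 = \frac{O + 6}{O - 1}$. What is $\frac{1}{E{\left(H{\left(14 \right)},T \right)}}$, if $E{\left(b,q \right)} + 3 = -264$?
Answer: $- \frac{1}{267} \approx -0.0037453$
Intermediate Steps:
$H{\left(O \right)} = -7 + \frac{6 + O}{-1 + O}$ ($H{\left(O \right)} = -7 + \frac{O + 6}{O - 1} = -7 + \frac{6 + O}{-1 + O}$)
$T = 72$ ($T = 107 - 35 = 72$)
$E{\left(b,q \right)} = -267$ ($E{\left(b,q \right)} = -3 - 264 = -267$)
$\frac{1}{E{\left(H{\left(14 \right)},T \right)}} = \frac{1}{-267} = - \frac{1}{267}$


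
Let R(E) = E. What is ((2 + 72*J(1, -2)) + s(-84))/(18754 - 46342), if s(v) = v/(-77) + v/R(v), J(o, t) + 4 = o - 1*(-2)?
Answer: 249/101156 ≈ 0.0024615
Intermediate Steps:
J(o, t) = -2 + o (J(o, t) = -4 + (o - 1*(-2)) = -4 + (o + 2) = -4 + (2 + o) = -2 + o)
s(v) = 1 - v/77 (s(v) = v/(-77) + v/v = v*(-1/77) + 1 = -v/77 + 1 = 1 - v/77)
((2 + 72*J(1, -2)) + s(-84))/(18754 - 46342) = ((2 + 72*(-2 + 1)) + (1 - 1/77*(-84)))/(18754 - 46342) = ((2 + 72*(-1)) + (1 + 12/11))/(-27588) = ((2 - 72) + 23/11)*(-1/27588) = (-70 + 23/11)*(-1/27588) = -747/11*(-1/27588) = 249/101156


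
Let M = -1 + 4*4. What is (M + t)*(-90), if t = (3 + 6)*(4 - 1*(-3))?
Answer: -7020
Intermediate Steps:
M = 15 (M = -1 + 16 = 15)
t = 63 (t = 9*(4 + 3) = 9*7 = 63)
(M + t)*(-90) = (15 + 63)*(-90) = 78*(-90) = -7020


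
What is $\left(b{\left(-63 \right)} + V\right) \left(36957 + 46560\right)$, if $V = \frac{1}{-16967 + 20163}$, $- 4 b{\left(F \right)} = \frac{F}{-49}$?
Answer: $- \frac{21428076}{799} \approx -26819.0$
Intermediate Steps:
$b{\left(F \right)} = \frac{F}{196}$ ($b{\left(F \right)} = - \frac{F \frac{1}{-49}}{4} = - \frac{F \left(- \frac{1}{49}\right)}{4} = - \frac{\left(- \frac{1}{49}\right) F}{4} = \frac{F}{196}$)
$V = \frac{1}{3196} \approx 0.00031289$
$\left(b{\left(-63 \right)} + V\right) \left(36957 + 46560\right) = \left(\frac{1}{196} \left(-63\right) + \frac{1}{3196}\right) \left(36957 + 46560\right) = \left(- \frac{9}{28} + \frac{1}{3196}\right) 83517 = \left(- \frac{1796}{5593}\right) 83517 = - \frac{21428076}{799}$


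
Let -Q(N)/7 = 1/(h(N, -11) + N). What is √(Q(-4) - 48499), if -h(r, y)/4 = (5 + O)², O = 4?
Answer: I*√1304428530/164 ≈ 220.22*I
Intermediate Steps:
h(r, y) = -324 (h(r, y) = -4*(5 + 4)² = -4*9² = -4*81 = -324)
Q(N) = -7/(-324 + N)
√(Q(-4) - 48499) = √(-7/(-324 - 4) - 48499) = √(-7/(-328) - 48499) = √(-7*(-1/328) - 48499) = √(7/328 - 48499) = √(-15907665/328) = I*√1304428530/164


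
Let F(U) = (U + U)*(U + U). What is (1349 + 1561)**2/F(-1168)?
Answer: 2117025/1364224 ≈ 1.5518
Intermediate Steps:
F(U) = 4*U**2 (F(U) = (2*U)*(2*U) = 4*U**2)
(1349 + 1561)**2/F(-1168) = (1349 + 1561)**2/((4*(-1168)**2)) = 2910**2/((4*1364224)) = 8468100/5456896 = 8468100*(1/5456896) = 2117025/1364224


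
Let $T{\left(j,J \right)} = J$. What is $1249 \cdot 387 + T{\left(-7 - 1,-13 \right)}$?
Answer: $483350$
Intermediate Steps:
$1249 \cdot 387 + T{\left(-7 - 1,-13 \right)} = 1249 \cdot 387 - 13 = 483363 - 13 = 483350$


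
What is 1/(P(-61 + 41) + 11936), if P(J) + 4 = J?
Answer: 1/11912 ≈ 8.3949e-5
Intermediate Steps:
P(J) = -4 + J
1/(P(-61 + 41) + 11936) = 1/((-4 + (-61 + 41)) + 11936) = 1/((-4 - 20) + 11936) = 1/(-24 + 11936) = 1/11912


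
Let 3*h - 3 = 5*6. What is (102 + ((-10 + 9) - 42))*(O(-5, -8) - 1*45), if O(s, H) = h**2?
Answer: 4484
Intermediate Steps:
h = 11 (h = 1 + (5*6)/3 = 1 + (1/3)*30 = 1 + 10 = 11)
O(s, H) = 121 (O(s, H) = 11**2 = 121)
(102 + ((-10 + 9) - 42))*(O(-5, -8) - 1*45) = (102 + ((-10 + 9) - 42))*(121 - 1*45) = (102 + (-1 - 42))*(121 - 45) = (102 - 43)*76 = 59*76 = 4484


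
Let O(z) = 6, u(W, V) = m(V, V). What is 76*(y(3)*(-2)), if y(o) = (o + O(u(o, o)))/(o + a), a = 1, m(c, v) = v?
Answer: -342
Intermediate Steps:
u(W, V) = V
y(o) = (6 + o)/(1 + o) (y(o) = (o + 6)/(o + 1) = (6 + o)/(1 + o))
76*(y(3)*(-2)) = 76*(((6 + 3)/(1 + 3))*(-2)) = 76*((9/4)*(-2)) = 76*(-9/2) = -342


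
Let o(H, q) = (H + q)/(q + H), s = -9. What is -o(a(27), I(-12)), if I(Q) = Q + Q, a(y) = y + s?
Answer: -1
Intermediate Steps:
a(y) = -9 + y (a(y) = y - 9 = -9 + y)
I(Q) = 2*Q
o(H, q) = 1 (o(H, q) = (H + q)/(H + q) = 1)
-o(a(27), I(-12)) = -1*1 = -1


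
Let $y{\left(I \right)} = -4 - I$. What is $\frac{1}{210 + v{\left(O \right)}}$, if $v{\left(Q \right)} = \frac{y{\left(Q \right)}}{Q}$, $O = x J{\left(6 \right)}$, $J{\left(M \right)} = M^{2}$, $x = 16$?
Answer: $\frac{144}{30095} \approx 0.0047848$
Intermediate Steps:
$O = 576$ ($O = 16 \cdot 6^{2} = 16 \cdot 36 = 576$)
$v{\left(Q \right)} = \frac{-4 - Q}{Q}$
$\frac{1}{210 + v{\left(O \right)}} = \frac{1}{210 + \frac{-4 - 576}{576}} = \frac{1}{210 + \frac{1}{576} \left(-580\right)} = \frac{1}{210 - \frac{145}{144}} = \frac{1}{\frac{30095}{144}} = \frac{144}{30095}$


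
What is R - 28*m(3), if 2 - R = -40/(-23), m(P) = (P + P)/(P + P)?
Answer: -638/23 ≈ -27.739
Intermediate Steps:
m(P) = 1 (m(P) = (2*P)/((2*P)) = (2*P)*(1/(2*P)) = 1)
R = 6/23 (R = 2 - (-40)/(-23) = 2 - (-40)*(-1)/23 = 2 - 1*40/23 = 2 - 40/23 = 6/23 ≈ 0.26087)
R - 28*m(3) = 6/23 - 28*1 = 6/23 - 28 = -638/23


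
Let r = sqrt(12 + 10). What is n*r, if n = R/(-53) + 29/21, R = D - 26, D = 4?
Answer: 1999*sqrt(22)/1113 ≈ 8.4242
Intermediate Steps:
R = -22 (R = 4 - 26 = -22)
r = sqrt(22) ≈ 4.6904
n = 1999/1113 (n = -22/(-53) + 29/21 = -22*(-1/53) + 29*(1/21) = 22/53 + 29/21 = 1999/1113 ≈ 1.7960)
n*r = 1999*sqrt(22)/1113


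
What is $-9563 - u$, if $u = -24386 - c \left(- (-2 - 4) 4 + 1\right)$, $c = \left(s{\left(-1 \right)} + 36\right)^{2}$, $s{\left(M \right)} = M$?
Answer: $45448$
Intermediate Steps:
$c = 1225$ ($c = \left(-1 + 36\right)^{2} = 35^{2} = 1225$)
$u = -55011$ ($u = -24386 - 1225 \left(- (-2 - 4) 4 + 1\right) = -24386 - 1225 \left(\left(-1\right) \left(-6\right) 4 + 1\right) = -24386 - 1225 \left(6 \cdot 4 + 1\right) = -24386 - 1225 \left(24 + 1\right) = -24386 - 1225 \cdot 25 = -24386 - 30625 = -55011$)
$-9563 - u = -9563 - -55011 = -9563 + 55011 = 45448$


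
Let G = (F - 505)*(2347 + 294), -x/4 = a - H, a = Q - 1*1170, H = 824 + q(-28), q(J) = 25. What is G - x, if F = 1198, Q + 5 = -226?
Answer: 1821213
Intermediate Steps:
Q = -231 (Q = -5 - 226 = -231)
H = 849 (H = 824 + 25 = 849)
a = -1401 (a = -231 - 1*1170 = -231 - 1170 = -1401)
x = 9000 (x = -4*(-1401 - 1*849) = -4*(-1401 - 849) = -4*(-2250) = 9000)
G = 1830213 (G = (1198 - 505)*(2347 + 294) = 693*2641 = 1830213)
G - x = 1830213 - 1*9000 = 1830213 - 9000 = 1821213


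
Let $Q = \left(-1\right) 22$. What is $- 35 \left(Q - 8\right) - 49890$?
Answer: $-48840$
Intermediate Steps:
$Q = -22$
$- 35 \left(Q - 8\right) - 49890 = - 35 \left(-22 - 8\right) - 49890 = \left(-35\right) \left(-30\right) - 49890 = 1050 - 49890 = -48840$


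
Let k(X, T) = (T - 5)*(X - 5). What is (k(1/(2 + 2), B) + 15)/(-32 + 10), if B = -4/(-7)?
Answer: -1009/616 ≈ -1.6380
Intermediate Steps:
B = 4/7 (B = -4*(-1/7) = 4/7 ≈ 0.57143)
k(X, T) = (-5 + T)*(-5 + X)
(k(1/(2 + 2), B) + 15)/(-32 + 10) = ((25 - 5*4/7 - 5/(2 + 2) + 4/(7*(2 + 2))) + 15)/(-32 + 10) = ((25 - 20/7 - 5/4 + (4/7)/4) + 15)/(-22) = ((25 - 20/7 - 5*1/4 + (4/7)*(1/4)) + 15)*(-1/22) = ((25 - 20/7 - 5/4 + 1/7) + 15)*(-1/22) = (589/28 + 15)*(-1/22) = (1009/28)*(-1/22) = -1009/616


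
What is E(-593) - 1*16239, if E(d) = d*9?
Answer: -21576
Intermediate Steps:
E(d) = 9*d
E(-593) - 1*16239 = 9*(-593) - 1*16239 = -5337 - 16239 = -21576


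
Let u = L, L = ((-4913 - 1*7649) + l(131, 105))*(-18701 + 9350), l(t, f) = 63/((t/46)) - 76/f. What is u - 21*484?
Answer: 537623355252/4585 ≈ 1.1726e+8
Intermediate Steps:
l(t, f) = -76/f + 2898/t (l(t, f) = 63/((t*(1/46))) - 76/f = 63/((t/46)) - 76/f = 63*(46/t) - 76/f = 2898/t - 76/f = -76/f + 2898/t)
L = 537669957192/4585 (L = ((-4913 - 1*7649) + (-76/105 + 2898/131))*(-18701 + 9350) = ((-4913 - 7649) + (-76*1/105 + 2898*(1/131)))*(-9351) = (-12562 + (-76/105 + 2898/131))*(-9351) = (-12562 + 294334/13755)*(-9351) = -172495976/13755*(-9351) = 537669957192/4585 ≈ 1.1727e+8)
u = 537669957192/4585 ≈ 1.1727e+8
u - 21*484 = 537669957192/4585 - 21*484 = 537669957192/4585 - 10164 = 537623355252/4585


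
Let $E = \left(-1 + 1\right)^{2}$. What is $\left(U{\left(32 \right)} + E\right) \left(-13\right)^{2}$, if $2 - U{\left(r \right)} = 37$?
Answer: $-5915$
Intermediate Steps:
$U{\left(r \right)} = -35$ ($U{\left(r \right)} = 2 - 37 = -35$)
$E = 0$ ($E = 0^{2} = 0$)
$\left(U{\left(32 \right)} + E\right) \left(-13\right)^{2} = \left(-35 + 0\right) \left(-13\right)^{2} = \left(-35\right) 169 = -5915$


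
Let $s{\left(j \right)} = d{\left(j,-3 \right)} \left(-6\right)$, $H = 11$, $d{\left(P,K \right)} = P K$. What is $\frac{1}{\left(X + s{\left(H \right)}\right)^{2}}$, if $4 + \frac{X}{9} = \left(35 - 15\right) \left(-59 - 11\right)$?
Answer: $\frac{1}{154703844} \approx 6.464 \cdot 10^{-9}$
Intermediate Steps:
$d{\left(P,K \right)} = K P$
$s{\left(j \right)} = 18 j$ ($s{\left(j \right)} = - 3 j \left(-6\right) = 18 j$)
$X = -12636$ ($X = -36 + 9 \left(35 - 15\right) \left(-59 - 11\right) = -36 + 9 \cdot 20 \left(-70\right) = -36 + 9 \left(-1400\right) = -36 - 12600 = -12636$)
$\frac{1}{\left(X + s{\left(H \right)}\right)^{2}} = \frac{1}{\left(-12636 + 18 \cdot 11\right)^{2}} = \frac{1}{\left(-12636 + 198\right)^{2}} = \frac{1}{\left(-12438\right)^{2}} = \frac{1}{154703844}$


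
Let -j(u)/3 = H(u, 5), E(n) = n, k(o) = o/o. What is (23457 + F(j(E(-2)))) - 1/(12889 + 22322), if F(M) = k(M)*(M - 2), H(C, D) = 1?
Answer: 825768371/35211 ≈ 23452.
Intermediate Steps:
k(o) = 1
j(u) = -3 (j(u) = -3*1 = -3)
F(M) = -2 + M (F(M) = 1*(M - 2) = 1*(-2 + M) = -2 + M)
(23457 + F(j(E(-2)))) - 1/(12889 + 22322) = (23457 + (-2 - 3)) - 1/(12889 + 22322) = (23457 - 5) - 1/35211 = 23452 - 1*1/35211 = 23452 - 1/35211 = 825768371/35211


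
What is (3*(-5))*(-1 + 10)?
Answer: -135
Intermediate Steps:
(3*(-5))*(-1 + 10) = -15*9 = -135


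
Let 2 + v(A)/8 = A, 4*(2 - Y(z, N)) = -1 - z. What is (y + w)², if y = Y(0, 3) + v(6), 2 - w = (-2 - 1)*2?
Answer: 28561/16 ≈ 1785.1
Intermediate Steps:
Y(z, N) = 9/4 + z/4 (Y(z, N) = 2 - (-1 - z)/4 = 2 + (¼ + z/4) = 9/4 + z/4)
v(A) = -16 + 8*A
w = 8 (w = 2 - (-2 - 1)*2 = 2 - (-3)*2 = 2 - 1*(-6) = 2 + 6 = 8)
y = 137/4 (y = (9/4 + (¼)*0) + (-16 + 8*6) = (9/4 + 0) + (-16 + 48) = 9/4 + 32 = 137/4 ≈ 34.250)
(y + w)² = (137/4 + 8)² = (169/4)² = 28561/16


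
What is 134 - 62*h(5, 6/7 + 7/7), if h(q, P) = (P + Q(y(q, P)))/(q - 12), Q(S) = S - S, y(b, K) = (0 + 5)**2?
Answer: 7372/49 ≈ 150.45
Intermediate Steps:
y(b, K) = 25 (y(b, K) = 5**2 = 25)
Q(S) = 0
h(q, P) = P/(-12 + q) (h(q, P) = (P + 0)/(q - 12) = P/(-12 + q))
134 - 62*h(5, 6/7 + 7/7) = 134 - 62*(6/7 + 7/7)/(-12 + 5) = 134 - 62*(6*(1/7) + 7*(1/7))/(-7) = 134 - 62*(6/7 + 1)*(-1)/7 = 134 - 806*(-1)/(7*7) = 134 - 62*(-13/49) = 134 + 806/49 = 7372/49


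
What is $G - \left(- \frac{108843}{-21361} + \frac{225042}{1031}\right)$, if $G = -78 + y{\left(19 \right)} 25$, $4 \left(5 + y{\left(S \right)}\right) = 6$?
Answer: $- \frac{17128354811}{44046382} \approx -388.87$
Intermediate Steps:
$y{\left(S \right)} = - \frac{7}{2}$ ($y{\left(S \right)} = -5 + \frac{1}{4} \cdot 6 = -5 + \frac{3}{2} = - \frac{7}{2}$)
$G = - \frac{331}{2}$ ($G = -78 - \frac{175}{2} = - \frac{331}{2} \approx -165.5$)
$G - \left(- \frac{108843}{-21361} + \frac{225042}{1031}\right) = - \frac{331}{2} - \left(- \frac{108843}{-21361} + \frac{225042}{1031}\right) = - \frac{331}{2} - \left(\left(-108843\right) \left(- \frac{1}{21361}\right) + 225042 \cdot \frac{1}{1031}\right) = - \frac{331}{2} - \left(\frac{108843}{21361} + \frac{225042}{1031}\right) = - \frac{331}{2} - \frac{4919339295}{22023191} = - \frac{17128354811}{44046382}$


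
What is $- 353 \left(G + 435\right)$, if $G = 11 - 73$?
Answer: $-131669$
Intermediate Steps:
$G = -62$
$- 353 \left(G + 435\right) = - 353 \left(-62 + 435\right) = \left(-353\right) 373 = -131669$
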